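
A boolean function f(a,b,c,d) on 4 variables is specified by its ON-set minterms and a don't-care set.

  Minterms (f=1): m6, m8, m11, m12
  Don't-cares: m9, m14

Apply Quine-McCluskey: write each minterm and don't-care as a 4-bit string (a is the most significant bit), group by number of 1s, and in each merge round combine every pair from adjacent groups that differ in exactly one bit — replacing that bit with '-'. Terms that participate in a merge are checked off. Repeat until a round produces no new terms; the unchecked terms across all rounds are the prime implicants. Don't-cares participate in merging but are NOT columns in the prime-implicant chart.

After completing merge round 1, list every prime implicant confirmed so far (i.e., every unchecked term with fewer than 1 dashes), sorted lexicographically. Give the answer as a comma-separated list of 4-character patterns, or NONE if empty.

Round 0: 0110✓ 1000✓ 1001✓ 1011✓ 1100✓ 1110✓
Round 1: -110 1-00 10-1 100- 11-0
PIs = {-110, 1-00, 10-1, 100-, 11-0}

NONE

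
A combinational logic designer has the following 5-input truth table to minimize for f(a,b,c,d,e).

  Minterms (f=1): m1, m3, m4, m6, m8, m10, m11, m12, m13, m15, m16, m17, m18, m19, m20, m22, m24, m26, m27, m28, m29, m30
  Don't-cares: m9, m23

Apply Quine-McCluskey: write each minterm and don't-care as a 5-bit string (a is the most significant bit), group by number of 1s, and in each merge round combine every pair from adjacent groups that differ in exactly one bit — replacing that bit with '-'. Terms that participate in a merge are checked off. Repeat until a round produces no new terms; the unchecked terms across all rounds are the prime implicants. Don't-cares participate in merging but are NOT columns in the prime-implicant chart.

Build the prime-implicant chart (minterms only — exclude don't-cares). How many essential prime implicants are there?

4

Round 0: 00001✓ 00011✓ 00100✓ 00110✓ 01000✓ 01001✓ 01010✓ 01011✓ 01100✓ 01101✓ 01111✓ 10000✓ 10001✓ 10010✓ 10011✓ 10100✓ 10110✓ 10111✓ 11000✓ 11010✓ 11011✓ 11100✓ 11101✓ 11110✓
Round 1: -0001✓ -0011✓ -0100✓ -0110✓ -1000✓ -1010✓ -1011✓ -1100✓ -1101✓ 0-001✓ 0-011✓ 0-100✓ 000-1✓ 001-0✓ 01-00✓ 01-01✓ 01-11✓ 010-0✓ 010-1✓ 0100-✓ 0101-✓ 011-1✓ 0110-✓ 1-000✓ 1-010✓ 1-011✓ 1-100✓ 1-110✓ 10-00✓ 10-10✓ 10-11✓ 100-0✓ 100-1✓ 1000-✓ 1001-✓ 101-0✓ 1011-✓ 11-00✓ 11-10✓ 110-0✓ 1101-✓ 111-0✓ 1110-✓
Round 2: --011 --100 -00-1 -01-0 -1-00 -10-0 -101- -110- 0-0-1 01--1 01-0- 010-- 1--00✓ 1--10✓ 1-0-0✓ 1-01- 1-1-0✓ 10--0✓ 10-1- 100-- 11--0✓
Round 3: 1---0
PIs = {--011, --100, -00-1, -01-0, -1-00, -10-0, -101-, -110-, 0-0-1, 01--1, 01-0-, 010--, 1---0, 1-01-, 10-1-, 100--}
Coverage chart:
  m1: -00-1,0-0-1
  m3: --011,-00-1,0-0-1
  m4: --100,-01-0
  m6: -01-0 ←essential
  m8: -1-00,-10-0,01-0-,010--
  m10: -10-0,-101-,010--
  m11: --011,-101-,0-0-1,01--1,010--
  m12: --100,-1-00,-110-,01-0-
  m13: -110-,01--1,01-0-
  m15: 01--1 ←essential
  m16: 1---0,100--
  m17: -00-1,100--
  m18: 1---0,1-01-,10-1-,100--
  m19: --011,-00-1,1-01-,10-1-,100--
  m20: --100,-01-0,1---0
  m22: -01-0,1---0,10-1-
  m24: -1-00,-10-0,1---0
  m26: -10-0,-101-,1---0,1-01-
  m27: --011,-101-,1-01-
  m28: --100,-1-00,-110-,1---0
  m29: -110- ←essential
  m30: 1---0 ←essential
Essential: -01-0, -110-, 01--1, 1---0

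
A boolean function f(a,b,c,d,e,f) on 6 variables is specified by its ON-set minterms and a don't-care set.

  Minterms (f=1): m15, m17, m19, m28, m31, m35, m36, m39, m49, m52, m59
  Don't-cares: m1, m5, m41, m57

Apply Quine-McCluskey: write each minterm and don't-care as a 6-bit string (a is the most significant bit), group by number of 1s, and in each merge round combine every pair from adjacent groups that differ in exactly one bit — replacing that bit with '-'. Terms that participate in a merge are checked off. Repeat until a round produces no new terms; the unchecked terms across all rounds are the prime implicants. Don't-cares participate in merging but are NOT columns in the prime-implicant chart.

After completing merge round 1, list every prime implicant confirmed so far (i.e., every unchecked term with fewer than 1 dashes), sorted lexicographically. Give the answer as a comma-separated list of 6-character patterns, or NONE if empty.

Round 0: 000001✓ 000101✓ 001111✓ 010001✓ 010011✓ 011100 011111✓ 100011✓ 100100✓ 100111✓ 101001✓ 110001✓ 110100✓ 111001✓ 111011✓
Round 1: -10001 0-0001 0-1111 000-01 0100-1 1-0100 1-1001 100-11 11-001 1110-1
PIs = {-10001, 0-0001, 0-1111, 000-01, 0100-1, 011100, 1-0100, 1-1001, 100-11, 11-001, 1110-1}

011100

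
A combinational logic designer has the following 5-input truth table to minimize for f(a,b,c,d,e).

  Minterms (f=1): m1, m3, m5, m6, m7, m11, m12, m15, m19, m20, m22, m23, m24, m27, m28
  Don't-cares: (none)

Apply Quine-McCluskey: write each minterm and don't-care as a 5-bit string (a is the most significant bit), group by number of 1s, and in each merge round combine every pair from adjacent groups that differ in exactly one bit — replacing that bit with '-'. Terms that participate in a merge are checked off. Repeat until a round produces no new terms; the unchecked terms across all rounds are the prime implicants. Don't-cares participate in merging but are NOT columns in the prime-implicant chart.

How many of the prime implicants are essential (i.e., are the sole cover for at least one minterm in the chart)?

size-2^0 implicants → 00001(✓)  00011(✓)  00101(✓)  00110(✓)  00111(✓)  01011(✓)  01100(✓)  01111(✓)  10011(✓)  10100(✓)  10110(✓)  10111(✓)  11000(✓)  11011(✓)  11100(✓)
size-2^1 implicants → -0011(✓)  -0110(✓)  -0111(✓)  -1011(✓)  -1100  0-011(✓)  0-111(✓)  00-01(✓)  00-11(✓)  000-1(✓)  001-1(✓)  0011-(✓)  01-11(✓)  1-011(✓)  1-100  10-11(✓)  101-0  1011-(✓)  11-00
size-2^2 implicants → --011  -0-11  -011-  0--11  00--1
Unchecked terms (primes): --011, -0-11, -011-, -1100, 0--11, 00--1, 1-100, 101-0, 11-00
Minterm coverage:
  m1 ⊆ 00--1 [E]
  m3 ⊆ --011,-0-11,0--11,00--1
  m5 ⊆ 00--1 [E]
  m6 ⊆ -011- [E]
  m7 ⊆ -0-11,-011-,0--11,00--1
  m11 ⊆ --011,0--11
  m12 ⊆ -1100 [E]
  m15 ⊆ 0--11 [E]
  m19 ⊆ --011,-0-11
  m20 ⊆ 1-100,101-0
  m22 ⊆ -011-,101-0
  m23 ⊆ -0-11,-011-
  m24 ⊆ 11-00 [E]
  m27 ⊆ --011 [E]
  m28 ⊆ -1100,1-100,11-00
E = {--011, -011-, -1100, 0--11, 00--1, 11-00}

6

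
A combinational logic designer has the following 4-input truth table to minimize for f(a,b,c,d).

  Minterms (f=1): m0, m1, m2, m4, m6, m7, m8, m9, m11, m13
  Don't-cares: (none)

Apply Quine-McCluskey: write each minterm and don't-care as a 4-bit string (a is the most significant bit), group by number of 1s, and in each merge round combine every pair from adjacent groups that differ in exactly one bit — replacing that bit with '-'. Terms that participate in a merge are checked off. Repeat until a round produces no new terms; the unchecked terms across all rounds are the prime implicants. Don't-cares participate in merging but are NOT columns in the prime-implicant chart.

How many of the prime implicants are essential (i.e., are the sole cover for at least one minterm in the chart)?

5

Round 0: 0000✓ 0001✓ 0010✓ 0100✓ 0110✓ 0111✓ 1000✓ 1001✓ 1011✓ 1101✓
Round 1: -000✓ -001✓ 0-00✓ 0-10✓ 00-0✓ 000-✓ 01-0✓ 011- 1-01 10-1 100-✓
Round 2: -00- 0--0
PIs = {-00-, 0--0, 011-, 1-01, 10-1}
Coverage chart:
  m0: -00-,0--0
  m1: -00- ←essential
  m2: 0--0 ←essential
  m4: 0--0 ←essential
  m6: 0--0,011-
  m7: 011- ←essential
  m8: -00- ←essential
  m9: -00-,1-01,10-1
  m11: 10-1 ←essential
  m13: 1-01 ←essential
Essential: -00-, 0--0, 011-, 1-01, 10-1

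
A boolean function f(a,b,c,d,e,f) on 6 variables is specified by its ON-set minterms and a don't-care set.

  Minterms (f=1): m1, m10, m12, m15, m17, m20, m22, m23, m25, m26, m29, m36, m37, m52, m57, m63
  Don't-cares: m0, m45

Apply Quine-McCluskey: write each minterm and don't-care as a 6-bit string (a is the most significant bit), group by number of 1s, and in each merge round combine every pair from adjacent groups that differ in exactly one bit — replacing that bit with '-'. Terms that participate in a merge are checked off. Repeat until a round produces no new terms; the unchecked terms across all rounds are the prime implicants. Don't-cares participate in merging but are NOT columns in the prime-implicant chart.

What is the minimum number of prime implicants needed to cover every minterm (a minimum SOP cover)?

size-2^0 implicants → 000000(✓)  000001(✓)  001010(✓)  001100  001111  010001(✓)  010100(✓)  010110(✓)  010111(✓)  011001(✓)  011010(✓)  011101(✓)  100100(✓)  100101(✓)  101101(✓)  110100(✓)  111001(✓)  111111
size-2^1 implicants → -10100  -11001  0-0001  0-1010  00000-  01-001  0101-0  01011-  011-01  1-0100  10-101  10010-
Unchecked terms (primes): -10100, -11001, 0-0001, 0-1010, 00000-, 001100, 001111, 01-001, 0101-0, 01011-, 011-01, 1-0100, 10-101, 10010-, 111111
Minterm coverage:
  m1 ⊆ 0-0001,00000-
  m10 ⊆ 0-1010 [E]
  m12 ⊆ 001100 [E]
  m15 ⊆ 001111 [E]
  m17 ⊆ 0-0001,01-001
  m20 ⊆ -10100,0101-0
  m22 ⊆ 0101-0,01011-
  m23 ⊆ 01011- [E]
  m25 ⊆ -11001,01-001,011-01
  m26 ⊆ 0-1010 [E]
  m29 ⊆ 011-01 [E]
  m36 ⊆ 1-0100,10010-
  m37 ⊆ 10-101,10010-
  m52 ⊆ -10100,1-0100
  m57 ⊆ -11001 [E]
  m63 ⊆ 111111 [E]
E = {-11001, 0-1010, 001100, 001111, 01011-, 011-01, 111111}
Petrick residual → -10100, 0-0001, 10010-
Cover = bc'de'f' + bcd'e'f + a'c'd'e'f + a'cd'ef' + a'b'cde'f' + a'b'cdef + a'bc'de + a'bce'f + ab'c'de' + abcdef  |cover|=10

10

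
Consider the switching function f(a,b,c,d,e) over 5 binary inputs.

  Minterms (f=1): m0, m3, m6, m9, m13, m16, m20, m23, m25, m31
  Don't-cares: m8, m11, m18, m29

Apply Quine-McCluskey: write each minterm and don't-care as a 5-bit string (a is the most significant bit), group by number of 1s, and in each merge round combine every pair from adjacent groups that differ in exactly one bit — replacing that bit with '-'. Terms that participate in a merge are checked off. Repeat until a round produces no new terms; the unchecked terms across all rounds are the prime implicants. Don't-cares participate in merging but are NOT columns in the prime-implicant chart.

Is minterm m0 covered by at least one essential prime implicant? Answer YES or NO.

NO

[col 0] 00000*, 00011*, 00110, 01000*, 01001*, 01011*, 01101*, 10000*, 10010*, 10100*, 10111*, 11001*, 11101*, 11111*
[col 1] -0000, -1001*, -1101*, 0-000, 0-011, 01-01*, 010-1, 0100-, 1-111, 10-00, 100-0, 11-01*, 111-1
[col 2] -1-01
Prime implicants: -0000, -1-01, 0-000, 0-011, 00110, 010-1, 0100-, 1-111, 10-00, 100-0, 111-1
PI chart (minterm → PIs covering it):
  0 | -0000,0-000
  3 | 0-011  (sole → essential)
  6 | 00110  (sole → essential)
  9 | -1-01,010-1,0100-
  13 | -1-01  (sole → essential)
  16 | -0000,10-00,100-0
  20 | 10-00  (sole → essential)
  23 | 1-111  (sole → essential)
  25 | -1-01  (sole → essential)
  31 | 1-111,111-1
Essential prime implicants: -1-01, 0-011, 00110, 1-111, 10-00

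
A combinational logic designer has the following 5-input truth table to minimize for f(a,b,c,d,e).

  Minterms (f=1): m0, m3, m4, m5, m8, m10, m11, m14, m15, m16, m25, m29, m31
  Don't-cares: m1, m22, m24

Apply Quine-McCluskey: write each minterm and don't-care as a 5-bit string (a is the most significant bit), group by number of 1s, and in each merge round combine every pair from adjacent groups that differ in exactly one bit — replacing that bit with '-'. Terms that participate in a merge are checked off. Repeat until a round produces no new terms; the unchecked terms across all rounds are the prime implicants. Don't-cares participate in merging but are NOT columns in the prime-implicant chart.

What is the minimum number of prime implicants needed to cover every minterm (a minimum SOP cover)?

[col 0] 00000*, 00001*, 00011*, 00100*, 00101*, 01000*, 01010*, 01011*, 01110*, 01111*, 10000*, 10110, 11000*, 11001*, 11101*, 11111*
[col 1] -0000*, -1000*, -1111, 0-000*, 0-011, 00-00*, 00-01*, 000-1, 0000-*, 0010-*, 01-10*, 01-11*, 010-0, 0101-*, 0111-*, 1-000*, 11-01, 1100-, 111-1
[col 2] --000, 00-0-, 01-1-
Prime implicants: --000, -1111, 0-011, 00-0-, 000-1, 01-1-, 010-0, 10110, 11-01, 1100-, 111-1
PI chart (minterm → PIs covering it):
  0 | --000,00-0-
  3 | 0-011,000-1
  4 | 00-0-  (sole → essential)
  5 | 00-0-  (sole → essential)
  8 | --000,010-0
  10 | 01-1-,010-0
  11 | 0-011,01-1-
  14 | 01-1-  (sole → essential)
  15 | -1111,01-1-
  16 | --000  (sole → essential)
  25 | 11-01,1100-
  29 | 11-01,111-1
  31 | -1111,111-1
Essential prime implicants: --000, 00-0-, 01-1-
Petrick residual → -1111, 0-011, 11-01
Minimum SOP uses 6 PIs: c'd'e' + bcde + a'c'de + a'b'd' + a'bd + abd'e

6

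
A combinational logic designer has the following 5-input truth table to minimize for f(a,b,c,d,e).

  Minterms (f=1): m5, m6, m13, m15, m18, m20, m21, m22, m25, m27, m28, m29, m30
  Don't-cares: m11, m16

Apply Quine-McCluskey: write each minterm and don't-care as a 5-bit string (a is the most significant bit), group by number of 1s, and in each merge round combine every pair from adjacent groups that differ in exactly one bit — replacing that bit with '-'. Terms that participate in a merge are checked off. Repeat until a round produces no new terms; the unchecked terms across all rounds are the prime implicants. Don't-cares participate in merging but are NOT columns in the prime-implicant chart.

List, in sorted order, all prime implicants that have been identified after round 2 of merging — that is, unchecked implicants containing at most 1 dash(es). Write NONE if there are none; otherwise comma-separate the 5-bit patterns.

-0110, -1011, 01-11, 011-1, 11-01, 110-1

size-2^0 implicants → 00101(✓)  00110(✓)  01011(✓)  01101(✓)  01111(✓)  10000(✓)  10010(✓)  10100(✓)  10101(✓)  10110(✓)  11001(✓)  11011(✓)  11100(✓)  11101(✓)  11110(✓)
size-2^1 implicants → -0101(✓)  -0110  -1011  -1101(✓)  0-101(✓)  01-11  011-1  1-100(✓)  1-101(✓)  1-110(✓)  10-00(✓)  10-10(✓)  100-0(✓)  101-0(✓)  1010-(✓)  11-01  110-1  111-0(✓)  1110-(✓)
size-2^2 implicants → --101  1-1-0  1-10-  10--0
Unchecked terms (primes): --101, -0110, -1011, 01-11, 011-1, 1-1-0, 1-10-, 10--0, 11-01, 110-1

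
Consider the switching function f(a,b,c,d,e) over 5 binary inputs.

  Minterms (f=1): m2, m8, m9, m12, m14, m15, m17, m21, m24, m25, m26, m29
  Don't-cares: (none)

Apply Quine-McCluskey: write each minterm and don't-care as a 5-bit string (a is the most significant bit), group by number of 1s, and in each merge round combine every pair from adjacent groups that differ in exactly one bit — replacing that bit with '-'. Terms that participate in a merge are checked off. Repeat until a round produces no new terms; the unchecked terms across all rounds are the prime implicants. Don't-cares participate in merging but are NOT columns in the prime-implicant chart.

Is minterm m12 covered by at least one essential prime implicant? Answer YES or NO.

NO

[col 0] 00010, 01000*, 01001*, 01100*, 01110*, 01111*, 10001*, 10101*, 11000*, 11001*, 11010*, 11101*
[col 1] -1000*, -1001*, 01-00, 0100-*, 011-0, 0111-, 1-001*, 1-101*, 10-01*, 11-01*, 110-0, 1100-*
[col 2] -100-, 1--01
Prime implicants: -100-, 00010, 01-00, 011-0, 0111-, 1--01, 110-0
PI chart (minterm → PIs covering it):
  2 | 00010  (sole → essential)
  8 | -100-,01-00
  9 | -100-  (sole → essential)
  12 | 01-00,011-0
  14 | 011-0,0111-
  15 | 0111-  (sole → essential)
  17 | 1--01  (sole → essential)
  21 | 1--01  (sole → essential)
  24 | -100-,110-0
  25 | -100-,1--01
  26 | 110-0  (sole → essential)
  29 | 1--01  (sole → essential)
Essential prime implicants: -100-, 00010, 0111-, 1--01, 110-0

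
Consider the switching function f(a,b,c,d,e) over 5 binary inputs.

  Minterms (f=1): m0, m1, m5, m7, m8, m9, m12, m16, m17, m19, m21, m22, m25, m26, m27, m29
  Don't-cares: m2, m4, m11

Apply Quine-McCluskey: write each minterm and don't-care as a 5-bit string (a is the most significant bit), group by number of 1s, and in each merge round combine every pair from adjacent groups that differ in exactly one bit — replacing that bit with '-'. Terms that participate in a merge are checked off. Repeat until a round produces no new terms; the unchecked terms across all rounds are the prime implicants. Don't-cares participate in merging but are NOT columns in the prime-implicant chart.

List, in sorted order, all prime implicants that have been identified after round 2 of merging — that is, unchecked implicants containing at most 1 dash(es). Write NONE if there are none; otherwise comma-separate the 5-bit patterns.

Round 0: 00000✓ 00001✓ 00010✓ 00100✓ 00101✓ 00111✓ 01000✓ 01001✓ 01011✓ 01100✓ 10000✓ 10001✓ 10011✓ 10101✓ 10110 11001✓ 11010✓ 11011✓ 11101✓
Round 1: -0000✓ -0001✓ -0101✓ -1001✓ -1011✓ 0-000✓ 0-001✓ 0-100✓ 00-00✓ 00-01✓ 000-0 0000-✓ 001-1 0010-✓ 01-00✓ 010-1✓ 0100-✓ 1-001✓ 1-011✓ 1-101✓ 10-01✓ 100-1✓ 1000-✓ 11-01✓ 110-1✓ 1101-
Round 2: --001 -0-01 -000- -10-1 0--00 0-00- 00-0- 1--01 1-0-1
PIs = {--001, -0-01, -000-, -10-1, 0--00, 0-00-, 00-0-, 000-0, 001-1, 1--01, 1-0-1, 10110, 1101-}

000-0, 001-1, 10110, 1101-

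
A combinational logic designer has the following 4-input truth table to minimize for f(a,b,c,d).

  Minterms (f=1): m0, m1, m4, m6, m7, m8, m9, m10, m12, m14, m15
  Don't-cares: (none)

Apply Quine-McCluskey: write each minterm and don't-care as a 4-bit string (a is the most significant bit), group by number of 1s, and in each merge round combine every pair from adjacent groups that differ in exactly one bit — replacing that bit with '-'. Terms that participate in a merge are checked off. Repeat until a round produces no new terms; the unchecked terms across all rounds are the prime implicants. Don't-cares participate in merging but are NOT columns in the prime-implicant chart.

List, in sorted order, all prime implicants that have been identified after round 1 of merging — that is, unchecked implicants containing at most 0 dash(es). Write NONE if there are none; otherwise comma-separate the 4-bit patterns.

NONE

size-2^0 implicants → 0000(✓)  0001(✓)  0100(✓)  0110(✓)  0111(✓)  1000(✓)  1001(✓)  1010(✓)  1100(✓)  1110(✓)  1111(✓)
size-2^1 implicants → -000(✓)  -001(✓)  -100(✓)  -110(✓)  -111(✓)  0-00(✓)  000-(✓)  01-0(✓)  011-(✓)  1-00(✓)  1-10(✓)  10-0(✓)  100-(✓)  11-0(✓)  111-(✓)
size-2^2 implicants → --00  -00-  -1-0  -11-  1--0
Unchecked terms (primes): --00, -00-, -1-0, -11-, 1--0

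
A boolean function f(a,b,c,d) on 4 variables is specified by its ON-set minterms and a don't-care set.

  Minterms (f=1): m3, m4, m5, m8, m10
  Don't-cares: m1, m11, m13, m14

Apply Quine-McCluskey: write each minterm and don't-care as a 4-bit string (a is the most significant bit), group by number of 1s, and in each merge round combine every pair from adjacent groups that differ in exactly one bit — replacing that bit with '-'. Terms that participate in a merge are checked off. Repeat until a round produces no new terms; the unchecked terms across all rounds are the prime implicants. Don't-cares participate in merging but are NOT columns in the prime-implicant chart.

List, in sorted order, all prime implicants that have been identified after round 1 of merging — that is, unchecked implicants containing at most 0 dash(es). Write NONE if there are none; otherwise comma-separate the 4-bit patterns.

[col 0] 0001*, 0011*, 0100*, 0101*, 1000*, 1010*, 1011*, 1101*, 1110*
[col 1] -011, -101, 0-01, 00-1, 010-, 1-10, 10-0, 101-
Prime implicants: -011, -101, 0-01, 00-1, 010-, 1-10, 10-0, 101-

NONE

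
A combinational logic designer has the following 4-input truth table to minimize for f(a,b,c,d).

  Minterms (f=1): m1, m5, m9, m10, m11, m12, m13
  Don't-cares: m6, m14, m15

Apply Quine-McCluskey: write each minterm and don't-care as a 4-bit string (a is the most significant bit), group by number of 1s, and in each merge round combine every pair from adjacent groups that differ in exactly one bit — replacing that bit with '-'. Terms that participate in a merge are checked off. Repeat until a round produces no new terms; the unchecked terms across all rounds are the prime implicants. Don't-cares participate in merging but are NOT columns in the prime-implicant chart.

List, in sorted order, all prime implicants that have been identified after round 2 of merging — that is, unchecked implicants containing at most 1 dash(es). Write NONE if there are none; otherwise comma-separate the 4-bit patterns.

-110

size-2^0 implicants → 0001(✓)  0101(✓)  0110(✓)  1001(✓)  1010(✓)  1011(✓)  1100(✓)  1101(✓)  1110(✓)  1111(✓)
size-2^1 implicants → -001(✓)  -101(✓)  -110  0-01(✓)  1-01(✓)  1-10(✓)  1-11(✓)  10-1(✓)  101-(✓)  11-0(✓)  11-1(✓)  110-(✓)  111-(✓)
size-2^2 implicants → --01  1--1  1-1-  11--
Unchecked terms (primes): --01, -110, 1--1, 1-1-, 11--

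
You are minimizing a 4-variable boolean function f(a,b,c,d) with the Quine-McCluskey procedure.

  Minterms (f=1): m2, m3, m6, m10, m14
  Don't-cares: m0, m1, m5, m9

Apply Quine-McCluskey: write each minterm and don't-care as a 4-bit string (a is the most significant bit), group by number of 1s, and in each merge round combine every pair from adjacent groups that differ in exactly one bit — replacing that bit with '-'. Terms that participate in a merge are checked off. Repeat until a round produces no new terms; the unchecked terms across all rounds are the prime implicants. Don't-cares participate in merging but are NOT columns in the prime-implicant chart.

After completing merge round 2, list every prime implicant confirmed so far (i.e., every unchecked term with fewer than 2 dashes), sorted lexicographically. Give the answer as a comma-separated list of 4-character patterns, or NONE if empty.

size-2^0 implicants → 0000(✓)  0001(✓)  0010(✓)  0011(✓)  0101(✓)  0110(✓)  1001(✓)  1010(✓)  1110(✓)
size-2^1 implicants → -001  -010(✓)  -110(✓)  0-01  0-10(✓)  00-0(✓)  00-1(✓)  000-(✓)  001-(✓)  1-10(✓)
size-2^2 implicants → --10  00--
Unchecked terms (primes): --10, -001, 0-01, 00--

-001, 0-01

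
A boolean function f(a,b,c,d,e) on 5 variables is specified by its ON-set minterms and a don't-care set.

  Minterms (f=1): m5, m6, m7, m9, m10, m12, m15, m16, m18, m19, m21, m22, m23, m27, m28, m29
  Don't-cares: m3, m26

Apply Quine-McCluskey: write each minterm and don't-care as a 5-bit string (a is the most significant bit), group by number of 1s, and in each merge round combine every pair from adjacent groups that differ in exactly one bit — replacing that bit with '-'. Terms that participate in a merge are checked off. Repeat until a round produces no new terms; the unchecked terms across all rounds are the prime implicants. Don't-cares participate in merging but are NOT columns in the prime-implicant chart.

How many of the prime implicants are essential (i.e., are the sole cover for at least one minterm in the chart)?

8

[col 0] 00011*, 00101*, 00110*, 00111*, 01001, 01010*, 01100*, 01111*, 10000*, 10010*, 10011*, 10101*, 10110*, 10111*, 11010*, 11011*, 11100*, 11101*
[col 1] -0011*, -0101*, -0110*, -0111*, -1010, -1100, 0-111, 00-11*, 001-1*, 0011-*, 1-010*, 1-011*, 1-101, 10-10*, 10-11*, 100-0, 1001-*, 101-1*, 1011-*, 1101-*, 1110-
[col 2] -0-11, -01-1, -011-, 1-01-, 10-1-
Prime implicants: -0-11, -01-1, -011-, -1010, -1100, 0-111, 01001, 1-01-, 1-101, 10-1-, 100-0, 1110-
PI chart (minterm → PIs covering it):
  5 | -01-1  (sole → essential)
  6 | -011-  (sole → essential)
  7 | -0-11,-01-1,-011-,0-111
  9 | 01001  (sole → essential)
  10 | -1010  (sole → essential)
  12 | -1100  (sole → essential)
  15 | 0-111  (sole → essential)
  16 | 100-0  (sole → essential)
  18 | 1-01-,10-1-,100-0
  19 | -0-11,1-01-,10-1-
  21 | -01-1,1-101
  22 | -011-,10-1-
  23 | -0-11,-01-1,-011-,10-1-
  27 | 1-01-  (sole → essential)
  28 | -1100,1110-
  29 | 1-101,1110-
Essential prime implicants: -01-1, -011-, -1010, -1100, 0-111, 01001, 1-01-, 100-0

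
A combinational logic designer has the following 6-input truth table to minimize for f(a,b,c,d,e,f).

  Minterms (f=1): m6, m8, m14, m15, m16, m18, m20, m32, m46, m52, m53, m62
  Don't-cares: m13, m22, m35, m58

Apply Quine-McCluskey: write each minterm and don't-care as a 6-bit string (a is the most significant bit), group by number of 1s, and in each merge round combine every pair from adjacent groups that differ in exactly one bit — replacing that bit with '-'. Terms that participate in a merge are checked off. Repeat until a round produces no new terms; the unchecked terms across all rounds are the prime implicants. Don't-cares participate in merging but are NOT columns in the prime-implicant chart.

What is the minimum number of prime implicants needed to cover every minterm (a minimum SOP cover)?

7

Round 0: 000110✓ 001000 001101✓ 001110✓ 001111✓ 010000✓ 010010✓ 010100✓ 010110✓ 100000 100011 101110✓ 110100✓ 110101✓ 111010✓ 111110✓
Round 1: -01110 -10100 0-0110 00-110 0011-1 00111- 010-00✓ 010-10✓ 0100-0✓ 0101-0✓ 1-1110 11010- 111-10
Round 2: 010--0
PIs = {-01110, -10100, 0-0110, 00-110, 001000, 0011-1, 00111-, 010--0, 1-1110, 100000, 100011, 11010-, 111-10}
Coverage chart:
  m6: 0-0110,00-110
  m8: 001000 ←essential
  m14: -01110,00-110,00111-
  m15: 0011-1,00111-
  m16: 010--0 ←essential
  m18: 010--0 ←essential
  m20: -10100,010--0
  m32: 100000 ←essential
  m46: -01110,1-1110
  m52: -10100,11010-
  m53: 11010- ←essential
  m62: 1-1110,111-10
Essential: 001000, 010--0, 100000, 11010-
Petrick residual → 0-0110, 00111-, 1-1110
Min cover (7 terms): a'c'def' + a'b'cd'e'f' + a'b'cde + a'bc'f' + acdef' + ab'c'd'e'f' + abc'de'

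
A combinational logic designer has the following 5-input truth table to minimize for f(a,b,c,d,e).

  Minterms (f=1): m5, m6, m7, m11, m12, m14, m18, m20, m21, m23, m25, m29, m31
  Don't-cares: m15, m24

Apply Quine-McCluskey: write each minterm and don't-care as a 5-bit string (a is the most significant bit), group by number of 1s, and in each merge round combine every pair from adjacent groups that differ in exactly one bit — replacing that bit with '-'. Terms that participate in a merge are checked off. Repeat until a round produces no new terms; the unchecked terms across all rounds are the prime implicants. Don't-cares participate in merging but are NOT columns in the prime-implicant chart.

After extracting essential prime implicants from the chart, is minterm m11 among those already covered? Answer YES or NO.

Round 0: 00101✓ 00110✓ 00111✓ 01011✓ 01100✓ 01110✓ 01111✓ 10010 10100✓ 10101✓ 10111✓ 11000✓ 11001✓ 11101✓ 11111✓
Round 1: -0101✓ -0111✓ -1111✓ 0-110✓ 0-111✓ 001-1✓ 0011-✓ 01-11 011-0 0111-✓ 1-101✓ 1-111✓ 101-1✓ 1010- 11-01 1100- 111-1✓
Round 2: --111 -01-1 0-11- 1-1-1
PIs = {--111, -01-1, 0-11-, 01-11, 011-0, 1-1-1, 10010, 1010-, 11-01, 1100-}
Coverage chart:
  m5: -01-1 ←essential
  m6: 0-11- ←essential
  m7: --111,-01-1,0-11-
  m11: 01-11 ←essential
  m12: 011-0 ←essential
  m14: 0-11-,011-0
  m18: 10010 ←essential
  m20: 1010- ←essential
  m21: -01-1,1-1-1,1010-
  m23: --111,-01-1,1-1-1
  m25: 11-01,1100-
  m29: 1-1-1,11-01
  m31: --111,1-1-1
Essential: -01-1, 0-11-, 01-11, 011-0, 10010, 1010-

YES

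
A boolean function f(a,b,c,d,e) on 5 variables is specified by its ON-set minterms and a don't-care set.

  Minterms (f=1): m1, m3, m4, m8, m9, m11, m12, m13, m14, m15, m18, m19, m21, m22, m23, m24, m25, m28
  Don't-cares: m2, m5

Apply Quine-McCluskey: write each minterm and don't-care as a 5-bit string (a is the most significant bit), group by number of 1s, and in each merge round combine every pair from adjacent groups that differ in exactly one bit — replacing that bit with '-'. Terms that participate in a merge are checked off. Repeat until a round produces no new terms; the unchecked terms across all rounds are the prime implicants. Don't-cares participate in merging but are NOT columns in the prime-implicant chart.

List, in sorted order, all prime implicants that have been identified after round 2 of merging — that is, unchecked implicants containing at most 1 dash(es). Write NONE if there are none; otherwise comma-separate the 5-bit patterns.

[col 0] 00001*, 00010*, 00011*, 00100*, 00101*, 01000*, 01001*, 01011*, 01100*, 01101*, 01110*, 01111*, 10010*, 10011*, 10101*, 10110*, 10111*, 11000*, 11001*, 11100*
[col 1] -0010*, -0011*, -0101, -1000*, -1001*, -1100*, 0-001*, 0-011*, 0-100*, 0-101*, 00-01*, 000-1*, 0001-*, 0010-*, 01-00*, 01-01*, 01-11*, 010-1*, 0100-*, 011-0*, 011-1*, 0110-*, 0111-*, 10-10*, 10-11*, 1001-*, 101-1, 1011-*, 11-00*, 1100-*
[col 2] -001-, -1-00, -100-, 0--01, 0-0-1, 0-10-, 01--1, 01-0-, 011--, 10-1-
Prime implicants: -001-, -0101, -1-00, -100-, 0--01, 0-0-1, 0-10-, 01--1, 01-0-, 011--, 10-1-, 101-1

-0101, 101-1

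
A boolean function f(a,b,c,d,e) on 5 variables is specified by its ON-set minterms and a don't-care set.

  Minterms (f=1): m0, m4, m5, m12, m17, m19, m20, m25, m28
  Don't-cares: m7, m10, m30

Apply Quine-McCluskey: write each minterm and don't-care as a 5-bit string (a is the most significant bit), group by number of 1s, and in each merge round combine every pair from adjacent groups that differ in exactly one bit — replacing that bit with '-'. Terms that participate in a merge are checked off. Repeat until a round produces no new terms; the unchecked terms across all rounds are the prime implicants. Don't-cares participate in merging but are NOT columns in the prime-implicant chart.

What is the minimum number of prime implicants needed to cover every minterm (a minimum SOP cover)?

[col 0] 00000*, 00100*, 00101*, 00111*, 01010, 01100*, 10001*, 10011*, 10100*, 11001*, 11100*, 11110*
[col 1] -0100*, -1100*, 0-100*, 00-00, 001-1, 0010-, 1-001, 1-100*, 100-1, 111-0
[col 2] --100
Prime implicants: --100, 00-00, 001-1, 0010-, 01010, 1-001, 100-1, 111-0
PI chart (minterm → PIs covering it):
  0 | 00-00  (sole → essential)
  4 | --100,00-00,0010-
  5 | 001-1,0010-
  12 | --100  (sole → essential)
  17 | 1-001,100-1
  19 | 100-1  (sole → essential)
  20 | --100  (sole → essential)
  25 | 1-001  (sole → essential)
  28 | --100,111-0
Essential prime implicants: --100, 00-00, 1-001, 100-1
Petrick residual → 001-1
Minimum SOP uses 5 PIs: cd'e' + a'b'd'e' + a'b'ce + ac'd'e + ab'c'e

5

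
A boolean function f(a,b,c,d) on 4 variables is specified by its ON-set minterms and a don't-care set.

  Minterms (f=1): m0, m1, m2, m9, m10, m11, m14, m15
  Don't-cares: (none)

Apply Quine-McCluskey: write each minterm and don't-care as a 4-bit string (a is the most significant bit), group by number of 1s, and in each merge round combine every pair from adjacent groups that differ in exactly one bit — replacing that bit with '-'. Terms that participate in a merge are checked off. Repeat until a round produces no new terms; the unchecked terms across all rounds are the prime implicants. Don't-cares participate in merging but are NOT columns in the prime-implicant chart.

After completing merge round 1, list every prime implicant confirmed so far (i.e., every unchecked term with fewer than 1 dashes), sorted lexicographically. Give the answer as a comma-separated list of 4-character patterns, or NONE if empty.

Round 0: 0000✓ 0001✓ 0010✓ 1001✓ 1010✓ 1011✓ 1110✓ 1111✓
Round 1: -001 -010 00-0 000- 1-10✓ 1-11✓ 10-1 101-✓ 111-✓
Round 2: 1-1-
PIs = {-001, -010, 00-0, 000-, 1-1-, 10-1}

NONE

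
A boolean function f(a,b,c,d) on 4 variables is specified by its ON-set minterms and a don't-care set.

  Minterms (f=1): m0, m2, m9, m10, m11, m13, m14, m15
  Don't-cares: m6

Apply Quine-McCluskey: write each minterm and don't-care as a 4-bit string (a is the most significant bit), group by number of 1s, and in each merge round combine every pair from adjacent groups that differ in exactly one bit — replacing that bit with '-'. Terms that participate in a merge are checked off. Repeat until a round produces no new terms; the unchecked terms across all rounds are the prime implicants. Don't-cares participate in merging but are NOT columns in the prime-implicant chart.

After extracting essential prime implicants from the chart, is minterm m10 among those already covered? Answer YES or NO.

Round 0: 0000✓ 0010✓ 0110✓ 1001✓ 1010✓ 1011✓ 1101✓ 1110✓ 1111✓
Round 1: -010✓ -110✓ 0-10✓ 00-0 1-01✓ 1-10✓ 1-11✓ 10-1✓ 101-✓ 11-1✓ 111-✓
Round 2: --10 1--1 1-1-
PIs = {--10, 00-0, 1--1, 1-1-}
Coverage chart:
  m0: 00-0 ←essential
  m2: --10,00-0
  m9: 1--1 ←essential
  m10: --10,1-1-
  m11: 1--1,1-1-
  m13: 1--1 ←essential
  m14: --10,1-1-
  m15: 1--1,1-1-
Essential: 00-0, 1--1

NO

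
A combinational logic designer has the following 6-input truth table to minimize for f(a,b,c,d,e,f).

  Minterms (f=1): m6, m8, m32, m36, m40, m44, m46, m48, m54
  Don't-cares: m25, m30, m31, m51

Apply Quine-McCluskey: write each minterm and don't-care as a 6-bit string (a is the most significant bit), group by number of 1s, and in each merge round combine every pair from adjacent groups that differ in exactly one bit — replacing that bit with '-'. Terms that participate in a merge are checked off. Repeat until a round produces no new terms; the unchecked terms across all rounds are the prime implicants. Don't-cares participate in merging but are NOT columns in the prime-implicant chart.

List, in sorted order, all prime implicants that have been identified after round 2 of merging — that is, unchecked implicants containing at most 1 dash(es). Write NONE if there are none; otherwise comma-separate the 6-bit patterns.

size-2^0 implicants → 000110  001000(✓)  011001  011110(✓)  011111(✓)  100000(✓)  100100(✓)  101000(✓)  101100(✓)  101110(✓)  110000(✓)  110011  110110
size-2^1 implicants → -01000  01111-  1-0000  10-000(✓)  10-100(✓)  100-00(✓)  101-00(✓)  1011-0
size-2^2 implicants → 10--00
Unchecked terms (primes): -01000, 000110, 011001, 01111-, 1-0000, 10--00, 1011-0, 110011, 110110

-01000, 000110, 011001, 01111-, 1-0000, 1011-0, 110011, 110110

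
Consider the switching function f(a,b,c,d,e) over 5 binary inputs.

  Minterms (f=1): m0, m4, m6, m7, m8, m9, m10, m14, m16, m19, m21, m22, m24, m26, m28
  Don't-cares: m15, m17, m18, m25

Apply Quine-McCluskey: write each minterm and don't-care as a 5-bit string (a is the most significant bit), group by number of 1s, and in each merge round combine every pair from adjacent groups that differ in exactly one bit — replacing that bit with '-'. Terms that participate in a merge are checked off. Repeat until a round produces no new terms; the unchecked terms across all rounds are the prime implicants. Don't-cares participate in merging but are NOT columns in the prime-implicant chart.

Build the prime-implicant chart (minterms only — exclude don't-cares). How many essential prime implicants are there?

5

size-2^0 implicants → 00000(✓)  00100(✓)  00110(✓)  00111(✓)  01000(✓)  01001(✓)  01010(✓)  01110(✓)  01111(✓)  10000(✓)  10001(✓)  10010(✓)  10011(✓)  10101(✓)  10110(✓)  11000(✓)  11001(✓)  11010(✓)  11100(✓)
size-2^1 implicants → -0000(✓)  -0110  -1000(✓)  -1001(✓)  -1010(✓)  0-000(✓)  0-110(✓)  0-111(✓)  00-00  001-0  0011-(✓)  01-10  010-0(✓)  0100-(✓)  0111-(✓)  1-000(✓)  1-001(✓)  1-010(✓)  10-01  10-10  100-0(✓)  100-1(✓)  1000-(✓)  1001-(✓)  11-00  110-0(✓)  1100-(✓)
size-2^2 implicants → --000  -10-0  -100-  0-11-  1-0-0  1-00-  100--
Unchecked terms (primes): --000, -0110, -10-0, -100-, 0-11-, 00-00, 001-0, 01-10, 1-0-0, 1-00-, 10-01, 10-10, 100--, 11-00
Minterm coverage:
  m0 ⊆ --000,00-00
  m4 ⊆ 00-00,001-0
  m6 ⊆ -0110,0-11-,001-0
  m7 ⊆ 0-11- [E]
  m8 ⊆ --000,-10-0,-100-
  m9 ⊆ -100- [E]
  m10 ⊆ -10-0,01-10
  m14 ⊆ 0-11-,01-10
  m16 ⊆ --000,1-0-0,1-00-,100--
  m19 ⊆ 100-- [E]
  m21 ⊆ 10-01 [E]
  m22 ⊆ -0110,10-10
  m24 ⊆ --000,-10-0,-100-,1-0-0,1-00-,11-00
  m26 ⊆ -10-0,1-0-0
  m28 ⊆ 11-00 [E]
E = {-100-, 0-11-, 10-01, 100--, 11-00}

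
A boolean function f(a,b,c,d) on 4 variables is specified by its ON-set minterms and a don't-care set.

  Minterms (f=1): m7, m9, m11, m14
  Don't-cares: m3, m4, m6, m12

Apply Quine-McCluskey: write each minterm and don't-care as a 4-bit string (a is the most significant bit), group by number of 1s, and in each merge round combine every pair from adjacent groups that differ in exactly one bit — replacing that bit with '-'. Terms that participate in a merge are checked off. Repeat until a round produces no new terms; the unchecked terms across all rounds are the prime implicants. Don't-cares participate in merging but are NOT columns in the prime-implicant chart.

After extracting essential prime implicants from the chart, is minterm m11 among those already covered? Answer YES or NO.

YES

Round 0: 0011✓ 0100✓ 0110✓ 0111✓ 1001✓ 1011✓ 1100✓ 1110✓
Round 1: -011 -100✓ -110✓ 0-11 01-0✓ 011- 10-1 11-0✓
Round 2: -1-0
PIs = {-011, -1-0, 0-11, 011-, 10-1}
Coverage chart:
  m7: 0-11,011-
  m9: 10-1 ←essential
  m11: -011,10-1
  m14: -1-0 ←essential
Essential: -1-0, 10-1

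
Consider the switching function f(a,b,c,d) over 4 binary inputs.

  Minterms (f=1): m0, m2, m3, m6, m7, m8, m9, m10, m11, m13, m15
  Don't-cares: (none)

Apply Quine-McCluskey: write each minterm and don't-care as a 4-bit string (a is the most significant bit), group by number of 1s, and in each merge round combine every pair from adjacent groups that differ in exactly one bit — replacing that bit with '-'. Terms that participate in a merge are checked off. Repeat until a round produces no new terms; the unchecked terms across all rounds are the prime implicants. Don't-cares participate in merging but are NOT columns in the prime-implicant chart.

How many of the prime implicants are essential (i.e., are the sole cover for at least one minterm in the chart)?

[col 0] 0000*, 0010*, 0011*, 0110*, 0111*, 1000*, 1001*, 1010*, 1011*, 1101*, 1111*
[col 1] -000*, -010*, -011*, -111*, 0-10*, 0-11*, 00-0*, 001-*, 011-*, 1-01*, 1-11*, 10-0*, 10-1*, 100-*, 101-*, 11-1*
[col 2] --11, -0-0, -01-, 0-1-, 1--1, 10--
Prime implicants: --11, -0-0, -01-, 0-1-, 1--1, 10--
PI chart (minterm → PIs covering it):
  0 | -0-0  (sole → essential)
  2 | -0-0,-01-,0-1-
  3 | --11,-01-,0-1-
  6 | 0-1-  (sole → essential)
  7 | --11,0-1-
  8 | -0-0,10--
  9 | 1--1,10--
  10 | -0-0,-01-,10--
  11 | --11,-01-,1--1,10--
  13 | 1--1  (sole → essential)
  15 | --11,1--1
Essential prime implicants: -0-0, 0-1-, 1--1

3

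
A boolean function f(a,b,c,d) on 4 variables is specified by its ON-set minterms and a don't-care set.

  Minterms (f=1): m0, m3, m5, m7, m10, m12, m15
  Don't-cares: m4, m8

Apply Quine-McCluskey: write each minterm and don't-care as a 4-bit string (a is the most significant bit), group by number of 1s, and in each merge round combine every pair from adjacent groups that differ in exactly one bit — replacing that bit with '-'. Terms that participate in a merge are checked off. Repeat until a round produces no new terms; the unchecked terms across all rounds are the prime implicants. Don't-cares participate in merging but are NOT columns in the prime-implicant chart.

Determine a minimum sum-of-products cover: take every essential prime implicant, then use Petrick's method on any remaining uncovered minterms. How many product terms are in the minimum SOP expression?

Round 0: 0000✓ 0011✓ 0100✓ 0101✓ 0111✓ 1000✓ 1010✓ 1100✓ 1111✓
Round 1: -000✓ -100✓ -111 0-00✓ 0-11 01-1 010- 1-00✓ 10-0
Round 2: --00
PIs = {--00, -111, 0-11, 01-1, 010-, 10-0}
Coverage chart:
  m0: --00 ←essential
  m3: 0-11 ←essential
  m5: 01-1,010-
  m7: -111,0-11,01-1
  m10: 10-0 ←essential
  m12: --00 ←essential
  m15: -111 ←essential
Essential: --00, -111, 0-11, 10-0
Petrick residual → 01-1
Min cover (5 terms): c'd' + bcd + a'cd + a'bd + ab'd'

5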